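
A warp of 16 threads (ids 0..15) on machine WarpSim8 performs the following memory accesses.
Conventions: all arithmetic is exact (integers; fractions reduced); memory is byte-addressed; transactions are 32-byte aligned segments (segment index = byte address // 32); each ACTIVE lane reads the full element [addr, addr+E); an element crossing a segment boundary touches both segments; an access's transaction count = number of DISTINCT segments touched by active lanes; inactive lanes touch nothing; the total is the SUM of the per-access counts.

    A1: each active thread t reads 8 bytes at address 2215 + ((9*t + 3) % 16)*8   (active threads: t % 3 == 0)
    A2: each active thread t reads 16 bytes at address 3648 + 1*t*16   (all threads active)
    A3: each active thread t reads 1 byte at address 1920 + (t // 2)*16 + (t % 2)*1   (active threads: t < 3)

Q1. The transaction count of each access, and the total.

A1: 5 transactions
A2: 8 transactions
A3: 1 transaction

Answer: 5,8,1; total 14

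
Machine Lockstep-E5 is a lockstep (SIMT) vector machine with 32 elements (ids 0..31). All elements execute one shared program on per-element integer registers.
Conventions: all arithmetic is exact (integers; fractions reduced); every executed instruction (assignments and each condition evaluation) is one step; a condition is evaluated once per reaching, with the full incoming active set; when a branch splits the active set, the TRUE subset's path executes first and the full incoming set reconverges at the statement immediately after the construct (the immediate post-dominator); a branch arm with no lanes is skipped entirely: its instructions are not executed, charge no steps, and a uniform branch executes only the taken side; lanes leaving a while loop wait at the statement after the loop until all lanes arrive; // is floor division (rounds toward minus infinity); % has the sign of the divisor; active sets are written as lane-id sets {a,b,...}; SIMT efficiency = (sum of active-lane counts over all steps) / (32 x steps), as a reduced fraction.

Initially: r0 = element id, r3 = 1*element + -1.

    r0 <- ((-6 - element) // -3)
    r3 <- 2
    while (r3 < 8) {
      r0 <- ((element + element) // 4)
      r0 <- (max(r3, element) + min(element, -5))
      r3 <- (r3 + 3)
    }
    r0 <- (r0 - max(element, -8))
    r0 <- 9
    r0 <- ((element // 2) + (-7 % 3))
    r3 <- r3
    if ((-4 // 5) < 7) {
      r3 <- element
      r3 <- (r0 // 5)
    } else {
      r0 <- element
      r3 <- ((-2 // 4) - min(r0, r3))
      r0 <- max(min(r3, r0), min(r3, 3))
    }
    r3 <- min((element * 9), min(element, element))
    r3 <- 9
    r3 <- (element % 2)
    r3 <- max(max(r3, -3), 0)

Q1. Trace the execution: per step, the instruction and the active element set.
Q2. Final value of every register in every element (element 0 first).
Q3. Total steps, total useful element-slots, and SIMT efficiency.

step 0: r0 <- ((-6 - element) // -3) {0,1,2,3,4,5,6,7,8,9,10,11,12,13,14,15,16,17,18,19,20,21,22,23,24,25,26,27,28,29,30,31}
step 1: r3 <- 2                      {0,1,2,3,4,5,6,7,8,9,10,11,12,13,14,15,16,17,18,19,20,21,22,23,24,25,26,27,28,29,30,31}
step 2: eval (r3 < 8)                {0,1,2,3,4,5,6,7,8,9,10,11,12,13,14,15,16,17,18,19,20,21,22,23,24,25,26,27,28,29,30,31}
step 3: r0 <- ((element + element) // 4) {0,1,2,3,4,5,6,7,8,9,10,11,12,13,14,15,16,17,18,19,20,21,22,23,24,25,26,27,28,29,30,31}
step 4: r0 <- (max(r3, element) + min(element, -5)) {0,1,2,3,4,5,6,7,8,9,10,11,12,13,14,15,16,17,18,19,20,21,22,23,24,25,26,27,28,29,30,31}
step 5: r3 <- (r3 + 3)               {0,1,2,3,4,5,6,7,8,9,10,11,12,13,14,15,16,17,18,19,20,21,22,23,24,25,26,27,28,29,30,31}
step 6: eval (r3 < 8)                {0,1,2,3,4,5,6,7,8,9,10,11,12,13,14,15,16,17,18,19,20,21,22,23,24,25,26,27,28,29,30,31}
step 7: r0 <- ((element + element) // 4) {0,1,2,3,4,5,6,7,8,9,10,11,12,13,14,15,16,17,18,19,20,21,22,23,24,25,26,27,28,29,30,31}
step 8: r0 <- (max(r3, element) + min(element, -5)) {0,1,2,3,4,5,6,7,8,9,10,11,12,13,14,15,16,17,18,19,20,21,22,23,24,25,26,27,28,29,30,31}
step 9: r3 <- (r3 + 3)               {0,1,2,3,4,5,6,7,8,9,10,11,12,13,14,15,16,17,18,19,20,21,22,23,24,25,26,27,28,29,30,31}
step 10: eval (r3 < 8)                {0,1,2,3,4,5,6,7,8,9,10,11,12,13,14,15,16,17,18,19,20,21,22,23,24,25,26,27,28,29,30,31}
step 11: r0 <- (r0 - max(element, -8)) {0,1,2,3,4,5,6,7,8,9,10,11,12,13,14,15,16,17,18,19,20,21,22,23,24,25,26,27,28,29,30,31}
step 12: r0 <- 9                      {0,1,2,3,4,5,6,7,8,9,10,11,12,13,14,15,16,17,18,19,20,21,22,23,24,25,26,27,28,29,30,31}
step 13: r0 <- ((element // 2) + (-7 % 3)) {0,1,2,3,4,5,6,7,8,9,10,11,12,13,14,15,16,17,18,19,20,21,22,23,24,25,26,27,28,29,30,31}
step 14: r3 <- r3                     {0,1,2,3,4,5,6,7,8,9,10,11,12,13,14,15,16,17,18,19,20,21,22,23,24,25,26,27,28,29,30,31}
step 15: eval ((-4 // 5) < 7)         {0,1,2,3,4,5,6,7,8,9,10,11,12,13,14,15,16,17,18,19,20,21,22,23,24,25,26,27,28,29,30,31}
step 16: r3 <- element                {0,1,2,3,4,5,6,7,8,9,10,11,12,13,14,15,16,17,18,19,20,21,22,23,24,25,26,27,28,29,30,31}
step 17: r3 <- (r0 // 5)              {0,1,2,3,4,5,6,7,8,9,10,11,12,13,14,15,16,17,18,19,20,21,22,23,24,25,26,27,28,29,30,31}
step 18: r3 <- min((element * 9), min(element, element)) {0,1,2,3,4,5,6,7,8,9,10,11,12,13,14,15,16,17,18,19,20,21,22,23,24,25,26,27,28,29,30,31}
step 19: r3 <- 9                      {0,1,2,3,4,5,6,7,8,9,10,11,12,13,14,15,16,17,18,19,20,21,22,23,24,25,26,27,28,29,30,31}
step 20: r3 <- (element % 2)          {0,1,2,3,4,5,6,7,8,9,10,11,12,13,14,15,16,17,18,19,20,21,22,23,24,25,26,27,28,29,30,31}
step 21: r3 <- max(max(r3, -3), 0)    {0,1,2,3,4,5,6,7,8,9,10,11,12,13,14,15,16,17,18,19,20,21,22,23,24,25,26,27,28,29,30,31}

Answer: 22 steps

r0: 2,2,3,3,4,4,5,5,6,6,7,7,8,8,9,9,10,10,11,11,12,12,13,13,14,14,15,15,16,16,17,17
r3: 0,1,0,1,0,1,0,1,0,1,0,1,0,1,0,1,0,1,0,1,0,1,0,1,0,1,0,1,0,1,0,1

steps = 22; useful = 704; efficiency = 704/704 = 1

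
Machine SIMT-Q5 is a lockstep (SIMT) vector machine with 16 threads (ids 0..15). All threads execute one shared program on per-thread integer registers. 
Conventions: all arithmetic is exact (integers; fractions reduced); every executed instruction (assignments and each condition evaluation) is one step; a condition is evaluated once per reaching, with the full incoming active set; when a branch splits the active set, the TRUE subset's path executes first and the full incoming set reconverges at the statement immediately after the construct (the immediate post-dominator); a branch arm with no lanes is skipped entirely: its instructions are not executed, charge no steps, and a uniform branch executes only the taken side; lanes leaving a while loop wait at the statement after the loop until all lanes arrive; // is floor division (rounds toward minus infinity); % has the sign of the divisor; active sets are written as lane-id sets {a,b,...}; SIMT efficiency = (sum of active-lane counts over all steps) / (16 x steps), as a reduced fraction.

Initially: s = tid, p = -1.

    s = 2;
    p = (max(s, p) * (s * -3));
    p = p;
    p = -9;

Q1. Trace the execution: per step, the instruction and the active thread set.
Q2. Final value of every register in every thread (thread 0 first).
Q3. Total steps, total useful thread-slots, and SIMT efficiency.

step 0: s <- 2                       {0,1,2,3,4,5,6,7,8,9,10,11,12,13,14,15}
step 1: p <- (max(s, p) * (s * -3))  {0,1,2,3,4,5,6,7,8,9,10,11,12,13,14,15}
step 2: p <- p                       {0,1,2,3,4,5,6,7,8,9,10,11,12,13,14,15}
step 3: p <- -9                      {0,1,2,3,4,5,6,7,8,9,10,11,12,13,14,15}

Answer: 4 steps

s: 2,2,2,2,2,2,2,2,2,2,2,2,2,2,2,2
p: -9,-9,-9,-9,-9,-9,-9,-9,-9,-9,-9,-9,-9,-9,-9,-9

steps = 4; useful = 64; efficiency = 64/64 = 1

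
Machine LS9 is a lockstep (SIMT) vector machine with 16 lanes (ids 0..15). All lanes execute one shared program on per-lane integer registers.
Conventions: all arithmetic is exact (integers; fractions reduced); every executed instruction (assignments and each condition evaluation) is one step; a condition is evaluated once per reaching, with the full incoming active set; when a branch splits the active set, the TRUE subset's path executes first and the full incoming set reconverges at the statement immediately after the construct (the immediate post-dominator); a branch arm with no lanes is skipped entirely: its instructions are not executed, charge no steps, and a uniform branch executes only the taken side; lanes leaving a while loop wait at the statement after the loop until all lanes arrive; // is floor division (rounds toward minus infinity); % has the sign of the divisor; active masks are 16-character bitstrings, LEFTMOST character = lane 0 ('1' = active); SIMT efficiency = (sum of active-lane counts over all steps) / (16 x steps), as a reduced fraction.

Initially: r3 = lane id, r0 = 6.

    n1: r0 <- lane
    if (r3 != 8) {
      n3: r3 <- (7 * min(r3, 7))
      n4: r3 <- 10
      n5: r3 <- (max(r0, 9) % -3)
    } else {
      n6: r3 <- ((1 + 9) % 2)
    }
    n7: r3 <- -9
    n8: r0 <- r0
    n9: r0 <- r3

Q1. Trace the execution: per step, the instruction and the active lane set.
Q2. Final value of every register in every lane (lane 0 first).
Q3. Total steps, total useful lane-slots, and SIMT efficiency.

step 0: r0 <- lane                   1111111111111111
step 1: eval (r3 != 8)               1111111111111111
step 2: r3 <- (7 * min(r3, 7))       1111111101111111
step 3: r3 <- 10                     1111111101111111
step 4: r3 <- (max(r0, 9) % -3)      1111111101111111
step 5: r3 <- ((1 + 9) % 2)          0000000010000000
step 6: r3 <- -9                     1111111111111111
step 7: r0 <- r0                     1111111111111111
step 8: r0 <- r3                     1111111111111111

Answer: 9 steps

r3: -9,-9,-9,-9,-9,-9,-9,-9,-9,-9,-9,-9,-9,-9,-9,-9
r0: -9,-9,-9,-9,-9,-9,-9,-9,-9,-9,-9,-9,-9,-9,-9,-9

steps = 9; useful = 126; efficiency = 126/144 = 7/8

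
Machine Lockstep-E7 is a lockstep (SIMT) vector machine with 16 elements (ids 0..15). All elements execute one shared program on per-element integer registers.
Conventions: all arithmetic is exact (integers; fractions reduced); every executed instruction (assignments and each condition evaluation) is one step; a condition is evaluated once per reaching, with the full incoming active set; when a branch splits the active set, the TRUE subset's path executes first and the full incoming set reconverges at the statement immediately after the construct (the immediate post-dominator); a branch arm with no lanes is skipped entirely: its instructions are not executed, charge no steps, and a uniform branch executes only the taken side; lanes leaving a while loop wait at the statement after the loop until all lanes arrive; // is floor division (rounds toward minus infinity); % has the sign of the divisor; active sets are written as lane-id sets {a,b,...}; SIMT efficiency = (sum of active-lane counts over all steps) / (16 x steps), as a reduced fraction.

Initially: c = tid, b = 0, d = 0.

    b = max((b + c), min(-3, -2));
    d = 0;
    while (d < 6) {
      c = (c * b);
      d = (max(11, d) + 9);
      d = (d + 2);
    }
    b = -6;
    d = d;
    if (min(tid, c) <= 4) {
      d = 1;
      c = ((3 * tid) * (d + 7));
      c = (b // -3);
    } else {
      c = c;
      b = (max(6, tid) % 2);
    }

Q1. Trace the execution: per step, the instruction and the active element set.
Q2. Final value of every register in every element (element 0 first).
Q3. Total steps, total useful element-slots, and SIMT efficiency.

step 0: b <- max((b + c), min(-3, -2)) {0,1,2,3,4,5,6,7,8,9,10,11,12,13,14,15}
step 1: d <- 0                       {0,1,2,3,4,5,6,7,8,9,10,11,12,13,14,15}
step 2: eval (d < 6)                 {0,1,2,3,4,5,6,7,8,9,10,11,12,13,14,15}
step 3: c <- (c * b)                 {0,1,2,3,4,5,6,7,8,9,10,11,12,13,14,15}
step 4: d <- (max(11, d) + 9)        {0,1,2,3,4,5,6,7,8,9,10,11,12,13,14,15}
step 5: d <- (d + 2)                 {0,1,2,3,4,5,6,7,8,9,10,11,12,13,14,15}
step 6: eval (d < 6)                 {0,1,2,3,4,5,6,7,8,9,10,11,12,13,14,15}
step 7: b <- -6                      {0,1,2,3,4,5,6,7,8,9,10,11,12,13,14,15}
step 8: d <- d                       {0,1,2,3,4,5,6,7,8,9,10,11,12,13,14,15}
step 9: eval (min(tid, c) <= 4)      {0,1,2,3,4,5,6,7,8,9,10,11,12,13,14,15}
step 10: d <- 1                       {0,1,2,3,4}
step 11: c <- ((3 * tid) * (d + 7))   {0,1,2,3,4}
step 12: c <- (b // -3)               {0,1,2,3,4}
step 13: c <- c                       {5,6,7,8,9,10,11,12,13,14,15}
step 14: b <- (max(6, tid) % 2)       {5,6,7,8,9,10,11,12,13,14,15}

Answer: 15 steps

c: 2,2,2,2,2,25,36,49,64,81,100,121,144,169,196,225
b: -6,-6,-6,-6,-6,0,0,1,0,1,0,1,0,1,0,1
d: 1,1,1,1,1,22,22,22,22,22,22,22,22,22,22,22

steps = 15; useful = 197; efficiency = 197/240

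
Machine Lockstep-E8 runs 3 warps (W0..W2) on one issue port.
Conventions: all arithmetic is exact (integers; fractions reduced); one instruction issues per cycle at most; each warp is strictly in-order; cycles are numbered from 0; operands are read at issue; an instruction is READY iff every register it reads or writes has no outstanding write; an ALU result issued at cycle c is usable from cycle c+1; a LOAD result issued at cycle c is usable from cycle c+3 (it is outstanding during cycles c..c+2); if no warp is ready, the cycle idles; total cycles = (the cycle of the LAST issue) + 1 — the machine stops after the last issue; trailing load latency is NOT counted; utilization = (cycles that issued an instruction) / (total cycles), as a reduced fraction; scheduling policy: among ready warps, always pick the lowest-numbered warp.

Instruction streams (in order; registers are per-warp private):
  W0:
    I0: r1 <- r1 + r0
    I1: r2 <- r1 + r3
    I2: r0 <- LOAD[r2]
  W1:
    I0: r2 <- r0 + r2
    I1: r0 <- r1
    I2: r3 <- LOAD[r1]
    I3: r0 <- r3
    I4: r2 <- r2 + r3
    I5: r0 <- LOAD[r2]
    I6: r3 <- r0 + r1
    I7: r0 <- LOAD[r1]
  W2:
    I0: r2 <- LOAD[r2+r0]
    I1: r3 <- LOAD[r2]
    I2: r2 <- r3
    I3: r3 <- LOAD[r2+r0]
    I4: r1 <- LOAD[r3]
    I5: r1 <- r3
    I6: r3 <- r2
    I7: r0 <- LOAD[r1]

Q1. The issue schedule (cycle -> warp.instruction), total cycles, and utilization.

cycle 0: W0.I0
cycle 1: W0.I1
cycle 2: W0.I2
cycle 3: W1.I0
cycle 4: W1.I1
cycle 5: W1.I2
cycle 6: W2.I0
cycle 7: idle
cycle 8: W1.I3
cycle 9: W1.I4
cycle 10: W1.I5
cycle 11: W2.I1
cycle 12: idle
cycle 13: W1.I6
cycle 14: W1.I7
cycle 15: W2.I2
cycle 16: W2.I3
cycle 17: idle
cycle 18: idle
cycle 19: W2.I4
cycle 20: idle
cycle 21: idle
cycle 22: W2.I5
cycle 23: W2.I6
cycle 24: W2.I7

Answer: 25 cycles, utilization 19/25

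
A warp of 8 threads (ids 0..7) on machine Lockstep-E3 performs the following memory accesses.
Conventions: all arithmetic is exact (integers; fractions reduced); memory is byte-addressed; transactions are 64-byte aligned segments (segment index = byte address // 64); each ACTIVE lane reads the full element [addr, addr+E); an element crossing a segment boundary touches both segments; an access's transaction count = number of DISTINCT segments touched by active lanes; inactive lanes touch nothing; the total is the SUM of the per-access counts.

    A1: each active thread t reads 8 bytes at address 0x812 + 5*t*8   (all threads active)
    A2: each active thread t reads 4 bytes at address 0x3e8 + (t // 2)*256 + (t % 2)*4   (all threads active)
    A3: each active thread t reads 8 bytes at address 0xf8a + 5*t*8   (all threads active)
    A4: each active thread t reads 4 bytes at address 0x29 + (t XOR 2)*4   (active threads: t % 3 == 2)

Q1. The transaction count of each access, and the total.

A1: 5 transactions
A2: 4 transactions
A3: 5 transactions
A4: 2 transactions

Answer: 5,4,5,2; total 16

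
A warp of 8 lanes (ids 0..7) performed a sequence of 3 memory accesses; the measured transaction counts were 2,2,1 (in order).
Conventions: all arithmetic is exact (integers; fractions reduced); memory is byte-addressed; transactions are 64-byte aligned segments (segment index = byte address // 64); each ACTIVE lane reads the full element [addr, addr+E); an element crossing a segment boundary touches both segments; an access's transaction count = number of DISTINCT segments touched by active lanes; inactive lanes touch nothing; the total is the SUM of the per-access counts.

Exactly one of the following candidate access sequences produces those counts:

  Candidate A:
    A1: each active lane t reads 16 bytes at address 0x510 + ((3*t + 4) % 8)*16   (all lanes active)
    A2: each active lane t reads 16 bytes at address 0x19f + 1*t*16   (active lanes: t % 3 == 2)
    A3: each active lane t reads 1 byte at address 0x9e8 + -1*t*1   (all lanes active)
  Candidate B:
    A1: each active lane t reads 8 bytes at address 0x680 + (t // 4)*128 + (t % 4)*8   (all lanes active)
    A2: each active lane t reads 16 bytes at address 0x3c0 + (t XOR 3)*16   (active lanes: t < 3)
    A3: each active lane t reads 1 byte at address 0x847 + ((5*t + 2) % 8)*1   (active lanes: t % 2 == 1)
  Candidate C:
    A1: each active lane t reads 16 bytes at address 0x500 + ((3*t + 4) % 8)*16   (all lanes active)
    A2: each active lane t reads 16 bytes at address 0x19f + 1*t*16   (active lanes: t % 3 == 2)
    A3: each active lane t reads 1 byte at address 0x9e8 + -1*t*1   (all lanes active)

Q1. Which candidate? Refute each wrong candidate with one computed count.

A: A1 gives 3 transactions, not 2
B: A2 gives 1 transaction, not 2
C: all counts match (2,2,1)

Answer: C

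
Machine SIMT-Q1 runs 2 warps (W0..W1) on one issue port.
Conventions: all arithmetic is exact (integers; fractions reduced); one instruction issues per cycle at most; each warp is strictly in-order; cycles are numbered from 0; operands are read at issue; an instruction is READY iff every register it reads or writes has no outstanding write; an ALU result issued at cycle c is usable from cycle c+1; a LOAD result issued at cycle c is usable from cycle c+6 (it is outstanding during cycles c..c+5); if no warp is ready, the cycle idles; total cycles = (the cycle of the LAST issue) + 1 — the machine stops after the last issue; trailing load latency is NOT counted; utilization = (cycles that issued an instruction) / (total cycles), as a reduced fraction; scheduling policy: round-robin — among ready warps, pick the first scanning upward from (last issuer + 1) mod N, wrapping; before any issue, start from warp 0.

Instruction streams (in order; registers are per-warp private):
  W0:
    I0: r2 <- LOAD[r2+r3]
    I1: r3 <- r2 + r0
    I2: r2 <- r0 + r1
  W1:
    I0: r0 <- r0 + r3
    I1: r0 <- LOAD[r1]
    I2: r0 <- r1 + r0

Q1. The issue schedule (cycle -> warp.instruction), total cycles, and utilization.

cycle 0: W0.I0
cycle 1: W1.I0
cycle 2: W1.I1
cycle 3: idle
cycle 4: idle
cycle 5: idle
cycle 6: W0.I1
cycle 7: W0.I2
cycle 8: W1.I2

Answer: 9 cycles, utilization 2/3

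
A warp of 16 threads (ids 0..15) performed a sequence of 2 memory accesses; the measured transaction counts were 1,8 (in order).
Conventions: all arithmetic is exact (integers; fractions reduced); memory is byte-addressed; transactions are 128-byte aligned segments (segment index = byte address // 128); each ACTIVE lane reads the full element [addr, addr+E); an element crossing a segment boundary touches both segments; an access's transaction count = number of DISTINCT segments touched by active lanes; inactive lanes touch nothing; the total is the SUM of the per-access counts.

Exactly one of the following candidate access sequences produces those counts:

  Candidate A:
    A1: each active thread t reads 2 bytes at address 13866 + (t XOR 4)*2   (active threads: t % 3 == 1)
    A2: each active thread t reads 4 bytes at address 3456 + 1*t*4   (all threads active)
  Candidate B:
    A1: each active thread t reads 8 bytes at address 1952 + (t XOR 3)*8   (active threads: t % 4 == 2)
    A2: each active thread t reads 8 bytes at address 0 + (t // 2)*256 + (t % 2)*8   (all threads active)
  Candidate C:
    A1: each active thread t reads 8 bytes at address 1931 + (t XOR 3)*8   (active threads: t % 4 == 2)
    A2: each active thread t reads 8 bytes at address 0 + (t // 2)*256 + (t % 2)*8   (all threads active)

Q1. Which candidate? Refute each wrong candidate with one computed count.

A: A2 gives 1 transaction, not 8
B: A1 gives 2 transactions, not 1
C: all counts match (1,8)

Answer: C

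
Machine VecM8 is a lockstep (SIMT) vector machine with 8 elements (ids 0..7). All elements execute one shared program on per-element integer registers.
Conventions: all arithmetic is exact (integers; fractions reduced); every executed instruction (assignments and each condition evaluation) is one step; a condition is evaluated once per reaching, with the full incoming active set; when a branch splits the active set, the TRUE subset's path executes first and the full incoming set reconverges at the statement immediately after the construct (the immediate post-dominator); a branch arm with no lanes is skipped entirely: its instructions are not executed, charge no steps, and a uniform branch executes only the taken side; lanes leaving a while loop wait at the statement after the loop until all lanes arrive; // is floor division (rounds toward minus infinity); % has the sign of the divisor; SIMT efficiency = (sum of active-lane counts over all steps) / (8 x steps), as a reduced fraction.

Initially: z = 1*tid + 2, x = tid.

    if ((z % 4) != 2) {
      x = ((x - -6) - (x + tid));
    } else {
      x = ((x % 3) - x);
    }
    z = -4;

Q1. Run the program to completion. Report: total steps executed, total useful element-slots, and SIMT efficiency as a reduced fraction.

Answer: 4 steps, 24 useful, 3/4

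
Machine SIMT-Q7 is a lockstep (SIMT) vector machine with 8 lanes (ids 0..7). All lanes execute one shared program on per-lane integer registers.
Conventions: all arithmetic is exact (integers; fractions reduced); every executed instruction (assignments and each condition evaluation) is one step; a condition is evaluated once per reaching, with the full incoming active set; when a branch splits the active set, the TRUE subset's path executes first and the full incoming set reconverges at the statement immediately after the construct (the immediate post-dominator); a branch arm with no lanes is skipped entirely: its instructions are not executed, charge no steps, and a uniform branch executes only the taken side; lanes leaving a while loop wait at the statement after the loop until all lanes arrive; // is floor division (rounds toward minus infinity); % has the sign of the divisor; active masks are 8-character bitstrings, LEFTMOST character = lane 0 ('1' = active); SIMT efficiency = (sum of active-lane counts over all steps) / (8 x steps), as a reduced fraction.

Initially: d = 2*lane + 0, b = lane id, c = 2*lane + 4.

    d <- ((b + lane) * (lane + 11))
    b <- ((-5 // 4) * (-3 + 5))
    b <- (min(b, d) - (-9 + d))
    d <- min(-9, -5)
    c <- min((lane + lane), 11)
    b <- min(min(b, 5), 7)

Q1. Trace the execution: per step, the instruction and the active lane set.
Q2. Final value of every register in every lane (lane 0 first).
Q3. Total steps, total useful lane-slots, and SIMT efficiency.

step 0: d <- ((b + lane) * (lane + 11)) 11111111
step 1: b <- ((-5 // 4) * (-3 + 5))  11111111
step 2: b <- (min(b, d) - (-9 + d))  11111111
step 3: d <- min(-9, -5)             11111111
step 4: c <- min((lane + lane), 11)  11111111
step 5: b <- min(min(b, 5), 7)       11111111

Answer: 6 steps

d: -9,-9,-9,-9,-9,-9,-9,-9
b: 5,-19,-47,-79,-115,-155,-199,-247
c: 0,2,4,6,8,10,11,11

steps = 6; useful = 48; efficiency = 48/48 = 1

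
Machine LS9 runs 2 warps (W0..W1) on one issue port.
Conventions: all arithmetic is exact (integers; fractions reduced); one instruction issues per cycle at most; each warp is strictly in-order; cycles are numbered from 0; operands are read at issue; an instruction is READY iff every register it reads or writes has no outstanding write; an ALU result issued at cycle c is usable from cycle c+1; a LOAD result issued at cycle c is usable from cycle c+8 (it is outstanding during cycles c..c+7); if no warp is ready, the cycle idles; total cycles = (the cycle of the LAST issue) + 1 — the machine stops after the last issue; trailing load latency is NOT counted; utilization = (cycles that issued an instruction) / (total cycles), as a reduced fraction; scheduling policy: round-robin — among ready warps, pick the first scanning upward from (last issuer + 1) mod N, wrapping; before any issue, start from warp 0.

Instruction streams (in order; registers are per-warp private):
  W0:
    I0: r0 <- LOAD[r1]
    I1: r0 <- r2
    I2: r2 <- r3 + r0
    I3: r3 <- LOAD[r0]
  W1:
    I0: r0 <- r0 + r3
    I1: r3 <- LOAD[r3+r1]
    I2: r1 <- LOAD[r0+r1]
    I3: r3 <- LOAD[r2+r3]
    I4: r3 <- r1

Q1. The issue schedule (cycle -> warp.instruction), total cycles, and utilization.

cycle 0: W0.I0
cycle 1: W1.I0
cycle 2: W1.I1
cycle 3: W1.I2
cycle 4: idle
cycle 5: idle
cycle 6: idle
cycle 7: idle
cycle 8: W0.I1
cycle 9: W0.I2
cycle 10: W1.I3
cycle 11: W0.I3
cycle 12: idle
cycle 13: idle
cycle 14: idle
cycle 15: idle
cycle 16: idle
cycle 17: idle
cycle 18: W1.I4

Answer: 19 cycles, utilization 9/19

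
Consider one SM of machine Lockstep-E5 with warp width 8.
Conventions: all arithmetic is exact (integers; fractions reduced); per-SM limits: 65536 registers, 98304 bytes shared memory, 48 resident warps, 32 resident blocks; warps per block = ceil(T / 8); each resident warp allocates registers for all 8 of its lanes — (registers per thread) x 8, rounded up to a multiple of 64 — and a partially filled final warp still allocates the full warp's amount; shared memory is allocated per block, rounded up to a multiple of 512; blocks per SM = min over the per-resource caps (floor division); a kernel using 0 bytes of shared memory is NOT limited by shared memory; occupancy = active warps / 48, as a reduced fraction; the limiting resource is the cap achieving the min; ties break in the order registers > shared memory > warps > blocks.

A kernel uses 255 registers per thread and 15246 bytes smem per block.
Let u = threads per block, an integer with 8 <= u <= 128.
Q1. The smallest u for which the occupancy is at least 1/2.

Answer: u = 25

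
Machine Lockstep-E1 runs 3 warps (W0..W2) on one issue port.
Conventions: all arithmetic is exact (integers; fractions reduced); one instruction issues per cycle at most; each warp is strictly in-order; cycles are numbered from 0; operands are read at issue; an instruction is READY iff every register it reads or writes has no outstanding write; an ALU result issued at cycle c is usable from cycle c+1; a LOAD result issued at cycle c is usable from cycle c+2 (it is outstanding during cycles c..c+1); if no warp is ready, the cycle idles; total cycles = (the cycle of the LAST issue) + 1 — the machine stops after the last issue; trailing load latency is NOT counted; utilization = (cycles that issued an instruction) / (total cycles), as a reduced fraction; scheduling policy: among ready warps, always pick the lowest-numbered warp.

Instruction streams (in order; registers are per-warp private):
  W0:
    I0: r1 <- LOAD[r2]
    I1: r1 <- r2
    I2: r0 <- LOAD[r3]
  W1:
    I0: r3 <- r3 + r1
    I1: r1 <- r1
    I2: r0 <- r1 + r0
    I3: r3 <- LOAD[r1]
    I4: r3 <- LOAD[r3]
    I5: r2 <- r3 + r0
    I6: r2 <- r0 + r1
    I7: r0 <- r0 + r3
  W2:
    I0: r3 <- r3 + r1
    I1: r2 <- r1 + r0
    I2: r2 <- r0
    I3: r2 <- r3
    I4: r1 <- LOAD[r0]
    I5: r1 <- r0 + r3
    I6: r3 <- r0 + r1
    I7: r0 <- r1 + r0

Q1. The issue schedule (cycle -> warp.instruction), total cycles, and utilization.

cycle 0: W0.I0
cycle 1: W1.I0
cycle 2: W0.I1
cycle 3: W0.I2
cycle 4: W1.I1
cycle 5: W1.I2
cycle 6: W1.I3
cycle 7: W2.I0
cycle 8: W1.I4
cycle 9: W2.I1
cycle 10: W1.I5
cycle 11: W1.I6
cycle 12: W1.I7
cycle 13: W2.I2
cycle 14: W2.I3
cycle 15: W2.I4
cycle 16: idle
cycle 17: W2.I5
cycle 18: W2.I6
cycle 19: W2.I7

Answer: 20 cycles, utilization 19/20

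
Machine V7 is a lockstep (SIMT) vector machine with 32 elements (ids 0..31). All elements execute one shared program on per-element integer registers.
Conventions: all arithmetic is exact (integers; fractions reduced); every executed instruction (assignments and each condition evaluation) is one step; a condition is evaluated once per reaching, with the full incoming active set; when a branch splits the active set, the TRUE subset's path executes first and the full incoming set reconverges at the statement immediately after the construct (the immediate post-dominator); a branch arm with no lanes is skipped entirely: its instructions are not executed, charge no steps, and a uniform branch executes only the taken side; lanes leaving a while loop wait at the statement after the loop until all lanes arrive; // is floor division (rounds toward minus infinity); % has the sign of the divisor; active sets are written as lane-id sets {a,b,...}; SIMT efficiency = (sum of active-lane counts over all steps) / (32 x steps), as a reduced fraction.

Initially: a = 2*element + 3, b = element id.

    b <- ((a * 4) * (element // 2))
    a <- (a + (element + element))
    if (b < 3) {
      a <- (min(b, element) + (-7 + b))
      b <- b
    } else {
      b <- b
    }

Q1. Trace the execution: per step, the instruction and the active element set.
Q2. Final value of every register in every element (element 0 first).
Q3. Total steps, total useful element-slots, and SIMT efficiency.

step 0: b <- ((a * 4) * (element // 2)) {0,1,2,3,4,5,6,7,8,9,10,11,12,13,14,15,16,17,18,19,20,21,22,23,24,25,26,27,28,29,30,31}
step 1: a <- (a + (element + element)) {0,1,2,3,4,5,6,7,8,9,10,11,12,13,14,15,16,17,18,19,20,21,22,23,24,25,26,27,28,29,30,31}
step 2: eval (b < 3)                 {0,1,2,3,4,5,6,7,8,9,10,11,12,13,14,15,16,17,18,19,20,21,22,23,24,25,26,27,28,29,30,31}
step 3: a <- (min(b, element) + (-7 + b)) {0,1}
step 4: b <- b                       {0,1}
step 5: b <- b                       {2,3,4,5,6,7,8,9,10,11,12,13,14,15,16,17,18,19,20,21,22,23,24,25,26,27,28,29,30,31}

Answer: 6 steps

a: -7,-7,11,15,19,23,27,31,35,39,43,47,51,55,59,63,67,71,75,79,83,87,91,95,99,103,107,111,115,119,123,127
b: 0,0,28,36,88,104,180,204,304,336,460,500,648,696,868,924,1120,1184,1404,1476,1720,1800,2068,2156,2448,2544,2860,2964,3304,3416,3780,3900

steps = 6; useful = 130; efficiency = 130/192 = 65/96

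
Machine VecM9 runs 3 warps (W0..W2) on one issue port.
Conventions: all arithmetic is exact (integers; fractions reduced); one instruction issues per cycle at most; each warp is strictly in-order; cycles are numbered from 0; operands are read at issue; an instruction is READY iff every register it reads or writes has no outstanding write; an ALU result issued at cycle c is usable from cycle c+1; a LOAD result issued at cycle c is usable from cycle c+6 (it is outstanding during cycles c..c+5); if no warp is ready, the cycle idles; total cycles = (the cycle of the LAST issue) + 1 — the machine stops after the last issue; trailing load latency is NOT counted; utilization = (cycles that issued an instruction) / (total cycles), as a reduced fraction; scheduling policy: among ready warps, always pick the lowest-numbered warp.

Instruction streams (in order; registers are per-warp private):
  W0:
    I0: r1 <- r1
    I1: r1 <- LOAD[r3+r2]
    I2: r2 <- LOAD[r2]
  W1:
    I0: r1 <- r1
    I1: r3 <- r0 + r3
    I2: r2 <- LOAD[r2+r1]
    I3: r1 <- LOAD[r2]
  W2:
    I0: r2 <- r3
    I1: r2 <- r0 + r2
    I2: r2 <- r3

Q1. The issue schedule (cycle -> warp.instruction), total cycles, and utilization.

cycle 0: W0.I0
cycle 1: W0.I1
cycle 2: W0.I2
cycle 3: W1.I0
cycle 4: W1.I1
cycle 5: W1.I2
cycle 6: W2.I0
cycle 7: W2.I1
cycle 8: W2.I2
cycle 9: idle
cycle 10: idle
cycle 11: W1.I3

Answer: 12 cycles, utilization 5/6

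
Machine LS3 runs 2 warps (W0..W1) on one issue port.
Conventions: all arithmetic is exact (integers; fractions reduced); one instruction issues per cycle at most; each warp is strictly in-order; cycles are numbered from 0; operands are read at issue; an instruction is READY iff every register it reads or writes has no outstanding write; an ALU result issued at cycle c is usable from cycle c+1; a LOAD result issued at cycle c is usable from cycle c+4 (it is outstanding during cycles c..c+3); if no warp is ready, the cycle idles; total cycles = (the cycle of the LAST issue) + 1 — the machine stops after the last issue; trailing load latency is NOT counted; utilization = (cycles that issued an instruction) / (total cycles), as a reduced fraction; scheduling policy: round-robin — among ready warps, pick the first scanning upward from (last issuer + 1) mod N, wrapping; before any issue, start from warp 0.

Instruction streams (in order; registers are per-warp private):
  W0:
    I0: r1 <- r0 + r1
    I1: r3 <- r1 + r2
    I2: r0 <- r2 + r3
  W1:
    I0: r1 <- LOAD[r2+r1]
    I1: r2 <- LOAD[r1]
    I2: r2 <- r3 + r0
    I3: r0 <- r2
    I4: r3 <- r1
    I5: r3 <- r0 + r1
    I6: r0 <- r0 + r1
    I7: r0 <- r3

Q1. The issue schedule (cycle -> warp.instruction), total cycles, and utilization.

cycle 0: W0.I0
cycle 1: W1.I0
cycle 2: W0.I1
cycle 3: W0.I2
cycle 4: idle
cycle 5: W1.I1
cycle 6: idle
cycle 7: idle
cycle 8: idle
cycle 9: W1.I2
cycle 10: W1.I3
cycle 11: W1.I4
cycle 12: W1.I5
cycle 13: W1.I6
cycle 14: W1.I7

Answer: 15 cycles, utilization 11/15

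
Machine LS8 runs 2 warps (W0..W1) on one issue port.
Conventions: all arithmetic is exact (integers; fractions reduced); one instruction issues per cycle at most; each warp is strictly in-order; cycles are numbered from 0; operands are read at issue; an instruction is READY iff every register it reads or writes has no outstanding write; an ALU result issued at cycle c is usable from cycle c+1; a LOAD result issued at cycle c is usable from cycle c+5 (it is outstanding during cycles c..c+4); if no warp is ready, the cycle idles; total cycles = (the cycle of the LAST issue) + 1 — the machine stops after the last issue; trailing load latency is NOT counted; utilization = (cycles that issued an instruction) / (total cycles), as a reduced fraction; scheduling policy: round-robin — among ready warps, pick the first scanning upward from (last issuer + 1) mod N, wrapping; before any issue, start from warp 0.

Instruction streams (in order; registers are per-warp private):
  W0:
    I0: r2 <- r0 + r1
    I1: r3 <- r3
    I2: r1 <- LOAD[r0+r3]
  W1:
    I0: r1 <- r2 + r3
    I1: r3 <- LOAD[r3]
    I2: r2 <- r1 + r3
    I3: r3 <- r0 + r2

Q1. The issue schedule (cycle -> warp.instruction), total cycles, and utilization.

cycle 0: W0.I0
cycle 1: W1.I0
cycle 2: W0.I1
cycle 3: W1.I1
cycle 4: W0.I2
cycle 5: idle
cycle 6: idle
cycle 7: idle
cycle 8: W1.I2
cycle 9: W1.I3

Answer: 10 cycles, utilization 7/10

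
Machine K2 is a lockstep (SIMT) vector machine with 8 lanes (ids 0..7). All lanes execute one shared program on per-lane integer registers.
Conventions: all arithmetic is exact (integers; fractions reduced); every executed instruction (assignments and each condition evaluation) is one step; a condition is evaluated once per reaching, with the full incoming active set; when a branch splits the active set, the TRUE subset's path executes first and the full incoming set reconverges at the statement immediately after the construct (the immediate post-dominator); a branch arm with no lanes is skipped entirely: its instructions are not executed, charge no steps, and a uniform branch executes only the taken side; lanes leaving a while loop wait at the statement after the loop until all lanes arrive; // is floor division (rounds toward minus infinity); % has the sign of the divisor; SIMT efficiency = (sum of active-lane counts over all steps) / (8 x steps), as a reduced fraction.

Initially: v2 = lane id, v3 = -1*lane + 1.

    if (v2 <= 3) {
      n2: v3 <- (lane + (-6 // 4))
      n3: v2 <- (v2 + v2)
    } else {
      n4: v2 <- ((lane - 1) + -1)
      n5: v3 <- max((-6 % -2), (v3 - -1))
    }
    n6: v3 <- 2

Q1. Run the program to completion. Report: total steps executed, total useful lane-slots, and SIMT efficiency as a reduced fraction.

Answer: 6 steps, 32 useful, 2/3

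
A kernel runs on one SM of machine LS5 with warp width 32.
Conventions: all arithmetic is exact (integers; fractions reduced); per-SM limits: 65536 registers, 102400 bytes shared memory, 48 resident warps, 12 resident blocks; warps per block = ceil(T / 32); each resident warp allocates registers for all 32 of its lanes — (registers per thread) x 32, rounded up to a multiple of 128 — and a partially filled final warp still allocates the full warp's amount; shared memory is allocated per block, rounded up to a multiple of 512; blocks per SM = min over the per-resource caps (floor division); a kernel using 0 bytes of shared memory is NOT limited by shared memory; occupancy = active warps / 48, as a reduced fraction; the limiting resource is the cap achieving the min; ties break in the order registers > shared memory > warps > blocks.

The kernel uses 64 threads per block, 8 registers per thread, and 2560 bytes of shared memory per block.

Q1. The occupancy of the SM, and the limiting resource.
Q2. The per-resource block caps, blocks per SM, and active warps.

Answer: occupancy 1/2, limited by blocks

registers: 128 blocks
shared memory: 40 blocks
warps: 24 blocks
blocks: 12 blocks

Answer: 12 blocks, 24 active warps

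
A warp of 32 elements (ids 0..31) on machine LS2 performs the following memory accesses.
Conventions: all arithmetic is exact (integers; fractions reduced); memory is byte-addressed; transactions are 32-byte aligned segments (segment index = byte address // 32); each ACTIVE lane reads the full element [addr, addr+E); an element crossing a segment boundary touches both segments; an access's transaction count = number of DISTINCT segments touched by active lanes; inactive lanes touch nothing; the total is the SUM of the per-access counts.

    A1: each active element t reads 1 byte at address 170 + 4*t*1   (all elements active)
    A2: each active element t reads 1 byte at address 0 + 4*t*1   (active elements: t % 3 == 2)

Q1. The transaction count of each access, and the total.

A1: 5 transactions
A2: 4 transactions

Answer: 5,4; total 9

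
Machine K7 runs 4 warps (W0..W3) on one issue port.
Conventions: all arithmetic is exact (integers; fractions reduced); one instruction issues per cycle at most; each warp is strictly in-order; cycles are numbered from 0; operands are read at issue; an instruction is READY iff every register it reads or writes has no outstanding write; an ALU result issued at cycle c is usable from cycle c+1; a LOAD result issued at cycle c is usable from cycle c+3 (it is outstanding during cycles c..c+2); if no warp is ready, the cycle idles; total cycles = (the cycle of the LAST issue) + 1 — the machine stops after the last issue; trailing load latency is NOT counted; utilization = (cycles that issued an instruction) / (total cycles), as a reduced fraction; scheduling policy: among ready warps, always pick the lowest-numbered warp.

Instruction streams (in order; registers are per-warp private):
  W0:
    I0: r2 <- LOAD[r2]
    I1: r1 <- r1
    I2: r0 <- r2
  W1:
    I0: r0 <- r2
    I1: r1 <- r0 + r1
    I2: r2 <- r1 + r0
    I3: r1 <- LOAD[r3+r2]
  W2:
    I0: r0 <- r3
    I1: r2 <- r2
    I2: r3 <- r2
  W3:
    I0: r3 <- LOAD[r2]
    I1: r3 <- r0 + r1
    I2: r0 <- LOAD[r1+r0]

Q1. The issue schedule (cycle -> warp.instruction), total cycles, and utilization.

cycle 0: W0.I0
cycle 1: W0.I1
cycle 2: W1.I0
cycle 3: W0.I2
cycle 4: W1.I1
cycle 5: W1.I2
cycle 6: W1.I3
cycle 7: W2.I0
cycle 8: W2.I1
cycle 9: W2.I2
cycle 10: W3.I0
cycle 11: idle
cycle 12: idle
cycle 13: W3.I1
cycle 14: W3.I2

Answer: 15 cycles, utilization 13/15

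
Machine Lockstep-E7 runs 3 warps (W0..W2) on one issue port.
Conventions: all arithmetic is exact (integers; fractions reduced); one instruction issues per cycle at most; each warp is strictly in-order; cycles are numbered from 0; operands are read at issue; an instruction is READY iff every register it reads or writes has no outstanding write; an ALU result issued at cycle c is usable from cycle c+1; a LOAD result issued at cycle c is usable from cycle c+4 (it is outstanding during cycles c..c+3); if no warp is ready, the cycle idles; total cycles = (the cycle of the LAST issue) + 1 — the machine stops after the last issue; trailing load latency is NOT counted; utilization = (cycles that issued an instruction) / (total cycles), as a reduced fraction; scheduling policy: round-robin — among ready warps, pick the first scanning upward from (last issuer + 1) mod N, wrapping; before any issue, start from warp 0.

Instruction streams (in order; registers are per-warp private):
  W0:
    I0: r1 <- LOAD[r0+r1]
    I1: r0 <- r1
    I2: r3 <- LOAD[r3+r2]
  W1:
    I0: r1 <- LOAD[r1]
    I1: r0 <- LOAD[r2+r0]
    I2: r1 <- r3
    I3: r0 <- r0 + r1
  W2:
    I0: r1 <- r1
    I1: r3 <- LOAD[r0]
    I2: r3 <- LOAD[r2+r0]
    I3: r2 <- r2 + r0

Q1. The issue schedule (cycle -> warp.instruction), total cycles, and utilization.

cycle 0: W0.I0
cycle 1: W1.I0
cycle 2: W2.I0
cycle 3: W1.I1
cycle 4: W2.I1
cycle 5: W0.I1
cycle 6: W1.I2
cycle 7: W0.I2
cycle 8: W1.I3
cycle 9: W2.I2
cycle 10: W2.I3

Answer: 11 cycles, utilization 1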